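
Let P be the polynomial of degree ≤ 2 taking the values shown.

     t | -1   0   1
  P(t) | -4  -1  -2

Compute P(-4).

Using the Lagrange interpolation formula with nodes -1, 0, 1:
  L_0(t) = t(t - 1) / 2
  L_1(t) = (t + 1)(t - 1) / -1
  L_2(t) = (t + 1)t / 2
Then P(t) = -4·L_0(t) - 1·L_1(t) - 2·L_2(t).
Expanding and collecting terms gives P(t) = -2t^2 + t - 1.
Evaluating at t = -4: P(-4) = -37.

-37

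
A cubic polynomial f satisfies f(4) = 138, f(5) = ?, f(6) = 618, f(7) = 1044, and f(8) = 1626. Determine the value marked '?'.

324

The 4 known points determine the degree-3 polynomial uniquely.
Write f(s) = as^3 + bs^2 + cs + d. Substituting each data point gives a linear system:
  64a + 16b + 4c + d = 138
  216a + 36b + 6c + d = 618
  343a + 49b + 7c + d = 1044
  512a + 64b + 8c + d = 1626
Solving the system yields a = 4, b = -6, c = -4, d = -6.
So f(s) = 4s³ - 6s² - 4s - 6.
Then f(5) = 324.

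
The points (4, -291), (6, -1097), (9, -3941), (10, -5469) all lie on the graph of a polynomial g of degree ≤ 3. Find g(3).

-107

Using the Lagrange interpolation formula with nodes 4, 6, 9, 10:
  L_0(x) = (x - 6)(x - 9)(x - 10) / -60
  L_1(x) = (x - 4)(x - 9)(x - 10) / 24
  L_2(x) = (x - 4)(x - 6)(x - 10) / -15
  L_3(x) = (x - 4)(x - 6)(x - 9) / 24
Then g(x) = -291·L_0(x) - 1097·L_1(x) - 3941·L_2(x) - 5469·L_3(x).
Expanding and collecting terms gives g(x) = -6x^3 + 5x^2 + 3x + 1.
Evaluating at x = 3: g(3) = -107.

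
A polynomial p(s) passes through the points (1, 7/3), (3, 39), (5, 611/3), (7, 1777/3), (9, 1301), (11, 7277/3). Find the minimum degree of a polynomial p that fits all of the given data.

Forward differences of the values at s = 1, 3, 5, 7, 9, 11:
  p  : 7/3  39  611/3  1777/3  1301  7277/3
  Δ  : 110/3  494/3  1166/3  2126/3  3374/3
  Δ^2: 128  224  320  416
  Δ^3: 96  96  96
  Δ^4: 0  0
  Δ^5: 0
The third differences are constant (96) and nonzero, while all higher differences vanish, so the minimal degree is 3.

3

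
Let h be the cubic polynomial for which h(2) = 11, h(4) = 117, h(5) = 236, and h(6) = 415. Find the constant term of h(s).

Write h(s) = as^3 + bs^2 + cs + d. Substituting each data point gives a linear system:
  8a + 4b + 2c + d = 11
  64a + 16b + 4c + d = 117
  125a + 25b + 5c + d = 236
  216a + 36b + 6c + d = 415
Solving the system yields a = 2, b = 0, c = -3, d = 1.
So h(s) = 2s^3 - 3s + 1.
The constant term is 1.

1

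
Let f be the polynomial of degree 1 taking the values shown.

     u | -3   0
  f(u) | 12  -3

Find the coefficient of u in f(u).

-5

Write f(u) = au + b. Substituting each data point gives a linear system:
  -3a + b = 12
  b = -3
Solving the system yields a = -5, b = -3.
So f(u) = -5u - 3.
The leading coefficient is -5.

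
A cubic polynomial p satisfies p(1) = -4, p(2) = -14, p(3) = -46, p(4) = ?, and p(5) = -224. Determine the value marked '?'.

The 4 known points determine the degree-3 polynomial uniquely.
Write p(u) = au^3 + bu^2 + cu + d. Substituting each data point gives a linear system:
  a + b + c + d = -4
  8a + 4b + 2c + d = -14
  27a + 9b + 3c + d = -46
  125a + 25b + 5c + d = -224
Solving the system yields a = -2, b = 1, c = 1, d = -4.
So p(u) = -2u³ + u² + u - 4.
Then p(4) = -112.

-112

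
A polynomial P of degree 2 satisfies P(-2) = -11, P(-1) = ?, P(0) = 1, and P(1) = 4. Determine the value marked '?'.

-4

The 3 known points determine the degree-2 polynomial uniquely.
Write P(x) = ax^2 + bx + c. Substituting each data point gives a linear system:
  4a - 2b + c = -11
  c = 1
  a + b + c = 4
Solving the system yields a = -1, b = 4, c = 1.
So P(x) = -x^2 + 4x + 1.
Then P(-1) = -4.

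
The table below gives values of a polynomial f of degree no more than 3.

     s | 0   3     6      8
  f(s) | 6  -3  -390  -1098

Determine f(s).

Write f(s) = as^3 + bs^2 + cs + d. Substituting each data point gives a linear system:
  d = 6
  27a + 9b + 3c + d = -3
  216a + 36b + 6c + d = -390
  512a + 64b + 8c + d = -1098
Solving the system yields a = -3, b = 6, c = 6, d = 6.
So f(s) = -3s^3 + 6s^2 + 6s + 6.
Check: f(0) = 6. ✓

f(s) = -3s^3 + 6s^2 + 6s + 6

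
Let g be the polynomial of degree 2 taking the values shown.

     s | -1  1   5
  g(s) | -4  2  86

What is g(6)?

Using the Lagrange interpolation formula with nodes -1, 1, 5:
  L_0(s) = (s - 1)(s - 5) / 12
  L_1(s) = (s + 1)(s - 5) / -8
  L_2(s) = (s + 1)(s - 1) / 24
Then g(s) = -4·L_0(s) + 2·L_1(s) + 86·L_2(s).
Expanding and collecting terms gives g(s) = 3s^2 + 3s - 4.
Evaluating at s = 6: g(6) = 122.

122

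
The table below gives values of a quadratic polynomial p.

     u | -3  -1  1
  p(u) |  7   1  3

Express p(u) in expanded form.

Using the Lagrange interpolation formula with nodes -3, -1, 1:
  L_0(u) = (u + 1)(u - 1) / 8
  L_1(u) = (u + 3)(u - 1) / -4
  L_2(u) = (u + 3)(u + 1) / 8
Then p(u) = 7·L_0(u) + 1·L_1(u) + 3·L_2(u).
Expanding and collecting terms gives p(u) = u² + u + 1.
Check: p(-1) = 1. ✓

p(u) = u^2 + u + 1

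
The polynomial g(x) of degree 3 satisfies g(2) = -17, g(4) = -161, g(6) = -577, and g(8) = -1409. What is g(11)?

Forward differences of the values at x = 2, 4, 6, 8:
  g  : -17  -161  -577  -1409
  Δ  : -144  -416  -832
  Δ^2: -272  -416
  Δ^3: -144
The third differences are constant, confirming degree 3.
Interpolating (Newton forward form) and evaluating at x = 11 gives g(11) = -3752.

-3752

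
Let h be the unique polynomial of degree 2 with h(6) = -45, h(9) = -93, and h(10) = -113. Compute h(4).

Using the Lagrange interpolation formula with nodes 6, 9, 10:
  L_0(x) = (x - 9)(x - 10) / 12
  L_1(x) = (x - 6)(x - 10) / -3
  L_2(x) = (x - 6)(x - 9) / 4
Then h(x) = -45·L_0(x) - 93·L_1(x) - 113·L_2(x).
Expanding and collecting terms gives h(x) = -x² - x - 3.
Evaluating at x = 4: h(4) = -23.

-23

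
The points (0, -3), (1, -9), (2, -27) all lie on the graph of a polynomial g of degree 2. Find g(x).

Write g(x) = ax^2 + bx + c. Substituting each data point gives a linear system:
  c = -3
  a + b + c = -9
  4a + 2b + c = -27
Solving the system yields a = -6, b = 0, c = -3.
So g(x) = -6x^2 - 3.
Check: g(1) = -9. ✓

g(x) = -6x^2 - 3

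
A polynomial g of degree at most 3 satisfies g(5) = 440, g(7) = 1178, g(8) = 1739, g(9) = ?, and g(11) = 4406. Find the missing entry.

The 4 known points determine the degree-3 polynomial uniquely.
Write g(u) = au^3 + bu^2 + cu + d. Substituting each data point gives a linear system:
  125a + 25b + 5c + d = 440
  343a + 49b + 7c + d = 1178
  512a + 64b + 8c + d = 1739
  1331a + 121b + 11c + d = 4406
Solving the system yields a = 3, b = 4, c = -6, d = -5.
So g(u) = 3u³ + 4u² - 6u - 5.
Then g(9) = 2452.

2452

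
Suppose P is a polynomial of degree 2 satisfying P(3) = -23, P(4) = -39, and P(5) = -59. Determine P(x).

Write P(x) = ax^2 + bx + c. Substituting each data point gives a linear system:
  9a + 3b + c = -23
  16a + 4b + c = -39
  25a + 5b + c = -59
Solving the system yields a = -2, b = -2, c = 1.
So P(x) = -2x² - 2x + 1.
Check: P(3) = -23. ✓

P(x) = -2x^2 - 2x + 1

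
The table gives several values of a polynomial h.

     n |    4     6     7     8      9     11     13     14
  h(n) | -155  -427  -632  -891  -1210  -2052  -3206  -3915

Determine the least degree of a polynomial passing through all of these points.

3

Divided differences on the nodes 4, 6, 7, 8, 9, 11, 13, 14:
  order 0: -155  -427  -632  -891  -1210  -2052  -3206  -3915
  order 1: -136  -205  -259  -319  -421  -577  -709
  order 2: -23  -27  -30  -34  -39  -44
  order 3: -1  -1  -1  -1  -1
  order 4: 0  0  0  0
  order 5: 0  0  0
  order 6: 0  0
  order 7: 0
The order-3 divided differences are all -1 (nonzero) and every higher order vanishes, so the data lies on a polynomial of degree exactly 3.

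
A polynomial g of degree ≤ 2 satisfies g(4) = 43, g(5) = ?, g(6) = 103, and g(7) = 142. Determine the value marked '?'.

70

On equispaced nodes a degree-2 polynomial has vanishing third forward difference, so
  - g(4) + 3·g(5) - 3·g(6) + g(7) = 0.
Substituting the known values and solving for g(5):
  3·g(5) = 210
  g(5) = 70.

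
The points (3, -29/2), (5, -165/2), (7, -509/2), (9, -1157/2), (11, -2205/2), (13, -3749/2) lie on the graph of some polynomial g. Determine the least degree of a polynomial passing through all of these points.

Forward differences of the values at u = 3, 5, 7, 9, 11, 13:
  g  : -29/2  -165/2  -509/2  -1157/2  -2205/2  -3749/2
  Δ  : -68  -172  -324  -524  -772
  Δ^2: -104  -152  -200  -248
  Δ^3: -48  -48  -48
  Δ^4: 0  0
  Δ^5: 0
The third differences are constant (-48) and nonzero, while all higher differences vanish, so the minimal degree is 3.

3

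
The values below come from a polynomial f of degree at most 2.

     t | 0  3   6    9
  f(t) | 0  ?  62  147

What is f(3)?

The 3 known points determine the degree-2 polynomial uniquely.
Write f(t) = at^2 + bt + c. Substituting each data point gives a linear system:
  c = 0
  36a + 6b + c = 62
  81a + 9b + c = 147
Solving the system yields a = 2, b = -5/3, c = 0.
So f(t) = 2t^2 - (5/3)t.
Then f(3) = 13.

13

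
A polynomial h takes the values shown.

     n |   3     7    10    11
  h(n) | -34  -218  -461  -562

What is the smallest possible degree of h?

Divided differences on the nodes 3, 7, 10, 11:
  order 0: -34  -218  -461  -562
  order 1: -46  -81  -101
  order 2: -5  -5
  order 3: 0
The order-2 divided differences are all -5 (nonzero) and every higher order vanishes, so the data lies on a polynomial of degree exactly 2.

2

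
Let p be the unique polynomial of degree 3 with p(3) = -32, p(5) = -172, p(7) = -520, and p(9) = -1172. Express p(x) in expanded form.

p(x) = -2x^3 + 4x^2 - 4x - 2

Using the Lagrange interpolation formula with nodes 3, 5, 7, 9:
  L_0(x) = (x - 5)(x - 7)(x - 9) / -48
  L_1(x) = (x - 3)(x - 7)(x - 9) / 16
  L_2(x) = (x - 3)(x - 5)(x - 9) / -16
  L_3(x) = (x - 3)(x - 5)(x - 7) / 48
Then p(x) = -32·L_0(x) - 172·L_1(x) - 520·L_2(x) - 1172·L_3(x).
Expanding and collecting terms gives p(x) = -2x^3 + 4x^2 - 4x - 2.
Check: p(7) = -520. ✓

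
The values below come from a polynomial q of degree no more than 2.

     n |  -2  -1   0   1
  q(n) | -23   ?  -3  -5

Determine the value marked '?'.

-9

On equispaced nodes a degree-2 polynomial has vanishing third forward difference, so
  - q(-2) + 3·q(-1) - 3·q(0) + q(1) = 0.
Substituting the known values and solving for q(-1):
  3·q(-1) = -27
  q(-1) = -9.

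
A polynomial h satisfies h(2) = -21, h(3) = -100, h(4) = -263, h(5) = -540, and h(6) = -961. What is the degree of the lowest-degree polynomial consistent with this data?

Forward differences of the values at u = 2, 3, 4, 5, 6:
  h  : -21  -100  -263  -540  -961
  Δ  : -79  -163  -277  -421
  Δ^2: -84  -114  -144
  Δ^3: -30  -30
  Δ^4: 0
The third differences are constant (-30) and nonzero, while all higher differences vanish, so the minimal degree is 3.

3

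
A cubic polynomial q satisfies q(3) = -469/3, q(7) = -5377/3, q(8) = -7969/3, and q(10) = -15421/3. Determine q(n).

q(n) = -5n^3 - n^2 - 4n - 1/3

Using the Lagrange interpolation formula with nodes 3, 7, 8, 10:
  L_0(n) = (n - 7)(n - 8)(n - 10) / -140
  L_1(n) = (n - 3)(n - 8)(n - 10) / 12
  L_2(n) = (n - 3)(n - 7)(n - 10) / -10
  L_3(n) = (n - 3)(n - 7)(n - 8) / 42
Then q(n) = -469/3·L_0(n) - 5377/3·L_1(n) - 7969/3·L_2(n) - 15421/3·L_3(n).
Expanding and collecting terms gives q(n) = -5n³ - n² - 4n - 1/3.
Check: q(8) = -7969/3. ✓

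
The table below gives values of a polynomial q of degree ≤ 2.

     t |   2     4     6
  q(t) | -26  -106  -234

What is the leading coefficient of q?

-6

Write q(t) = at^2 + bt + c. Substituting each data point gives a linear system:
  4a + 2b + c = -26
  16a + 4b + c = -106
  36a + 6b + c = -234
Solving the system yields a = -6, b = -4, c = 6.
So q(t) = -6t² - 4t + 6.
The leading coefficient is -6.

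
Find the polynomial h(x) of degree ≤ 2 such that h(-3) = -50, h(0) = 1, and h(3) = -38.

h(x) = -5x^2 + 2x + 1

Using the Lagrange interpolation formula with nodes -3, 0, 3:
  L_0(x) = x(x - 3) / 18
  L_1(x) = (x + 3)(x - 3) / -9
  L_2(x) = (x + 3)x / 18
Then h(x) = -50·L_0(x) + 1·L_1(x) - 38·L_2(x).
Expanding and collecting terms gives h(x) = -5x^2 + 2x + 1.
Check: h(3) = -38. ✓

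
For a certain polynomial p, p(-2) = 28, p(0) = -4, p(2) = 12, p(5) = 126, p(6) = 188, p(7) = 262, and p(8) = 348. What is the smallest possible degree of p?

Divided differences on the nodes -2, 0, 2, 5, 6, 7, 8:
  order 0: 28  -4  12  126  188  262  348
  order 1: -16  8  38  62  74  86
  order 2: 6  6  6  6  6
  order 3: 0  0  0  0
  order 4: 0  0  0
  order 5: 0  0
  order 6: 0
The order-2 divided differences are all 6 (nonzero) and every higher order vanishes, so the data lies on a polynomial of degree exactly 2.

2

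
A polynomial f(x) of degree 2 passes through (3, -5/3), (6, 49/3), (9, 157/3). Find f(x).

Using the Lagrange interpolation formula with nodes 3, 6, 9:
  L_0(x) = (x - 6)(x - 9) / 18
  L_1(x) = (x - 3)(x - 9) / -9
  L_2(x) = (x - 3)(x - 6) / 18
Then f(x) = -5/3·L_0(x) + 49/3·L_1(x) + 157/3·L_2(x).
Expanding and collecting terms gives f(x) = x^2 - 3x - 5/3.
Check: f(9) = 157/3. ✓

f(x) = x^2 - 3x - 5/3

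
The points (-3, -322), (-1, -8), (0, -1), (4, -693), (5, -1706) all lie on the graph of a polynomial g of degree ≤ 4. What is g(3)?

Using the Lagrange interpolation formula with nodes -3, -1, 0, 4, 5:
  L_0(u) = (u + 1)u(u - 4)(u - 5) / 336
  L_1(u) = (u + 3)u(u - 4)(u - 5) / -60
  L_2(u) = (u + 3)(u + 1)(u - 4)(u - 5) / 60
  L_3(u) = (u + 3)(u + 1)u(u - 5) / -140
  L_4(u) = (u + 3)(u + 1)u(u - 4) / 240
Then g(u) = -322·L_0(u) - 8·L_1(u) - 1·L_2(u) - 693·L_3(u) - 1706·L_4(u).
Expanding and collecting terms gives g(u) = -3u^4 + 2u^3 - 3u^2 - u - 1.
Evaluating at u = 3: g(3) = -220.

-220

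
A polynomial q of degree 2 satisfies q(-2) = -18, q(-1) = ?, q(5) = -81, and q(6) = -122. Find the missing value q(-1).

The 3 known points determine the degree-2 polynomial uniquely.
Write q(s) = as^2 + bs + c. Substituting each data point gives a linear system:
  4a - 2b + c = -18
  25a + 5b + c = -81
  36a + 6b + c = -122
Solving the system yields a = -4, b = 3, c = 4.
So q(s) = -4s² + 3s + 4.
Then q(-1) = -3.

-3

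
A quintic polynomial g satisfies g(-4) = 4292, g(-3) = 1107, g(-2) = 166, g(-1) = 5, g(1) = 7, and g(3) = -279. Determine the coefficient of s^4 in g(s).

Write g(s) = as^5 + bs^4 + cs^3 + ds^2 + es + k. Substituting each data point gives a linear system:
  -1024a + 256b - 64c + 16d - 4e + k = 4292
  -243a + 81b - 27c + 9d - 3e + k = 1107
  -32a + 16b - 8c + 4d - 2e + k = 166
  -a + b - c + d - e + k = 5
  a + b + c + d + e + k = 7
  243a + 81b + 27c + 9d + 3e + k = -279
Solving the system yields a = -3, b = 5, c = 1, d = 1, e = 3, k = 0.
So g(s) = -3s⁵ + 5s⁴ + s³ + s² + 3s.
The coefficient of s^4 is 5.

5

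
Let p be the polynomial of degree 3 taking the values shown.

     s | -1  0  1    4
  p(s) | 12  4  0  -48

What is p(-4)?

Using the Lagrange interpolation formula with nodes -1, 0, 1, 4:
  L_0(s) = s(s - 1)(s - 4) / -10
  L_1(s) = (s + 1)(s - 1)(s - 4) / 4
  L_2(s) = (s + 1)s(s - 4) / -6
  L_3(s) = (s + 1)s(s - 1) / 60
Then p(s) = 12·L_0(s) + 4·L_1(s) + 0·L_2(s) - 48·L_3(s).
Expanding and collecting terms gives p(s) = -s^3 + 2s^2 - 5s + 4.
Evaluating at s = -4: p(-4) = 120.

120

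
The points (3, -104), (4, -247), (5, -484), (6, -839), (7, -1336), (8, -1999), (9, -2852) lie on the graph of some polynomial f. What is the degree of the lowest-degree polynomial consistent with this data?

3

Forward differences of the values at n = 3, 4, 5, 6, 7, 8, 9:
  f  : -104  -247  -484  -839  -1336  -1999  -2852
  Δ  : -143  -237  -355  -497  -663  -853
  Δ^2: -94  -118  -142  -166  -190
  Δ^3: -24  -24  -24  -24
  Δ^4: 0  0  0
  Δ^5: 0  0
  Δ^6: 0
The third differences are constant (-24) and nonzero, while all higher differences vanish, so the minimal degree is 3.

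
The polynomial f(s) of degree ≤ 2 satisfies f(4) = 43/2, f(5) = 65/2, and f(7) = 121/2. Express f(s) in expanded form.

f(s) = s^2 + 2s - 5/2

Write f(s) = as^2 + bs + c. Substituting each data point gives a linear system:
  16a + 4b + c = 43/2
  25a + 5b + c = 65/2
  49a + 7b + c = 121/2
Solving the system yields a = 1, b = 2, c = -5/2.
So f(s) = s² + 2s - 5/2.
Check: f(7) = 121/2. ✓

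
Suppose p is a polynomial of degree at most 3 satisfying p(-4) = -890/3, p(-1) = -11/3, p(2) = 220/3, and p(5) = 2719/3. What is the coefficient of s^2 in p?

6

Write p(s) = as^3 + bs^2 + cs + d. Substituting each data point gives a linear system:
  -64a + 16b - 4c + d = -890/3
  -a + b - c + d = -11/3
  8a + 4b + 2c + d = 220/3
  125a + 25b + 5c + d = 2719/3
Solving the system yields a = 6, b = 6, c = 5/3, d = -2.
So p(s) = 6s³ + 6s² + (5/3)s - 2.
The coefficient of s^2 is 6.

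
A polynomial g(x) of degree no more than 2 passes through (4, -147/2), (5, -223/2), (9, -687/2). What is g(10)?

Using the Lagrange interpolation formula with nodes 4, 5, 9:
  L_0(x) = (x - 5)(x - 9) / 5
  L_1(x) = (x - 4)(x - 9) / -4
  L_2(x) = (x - 4)(x - 5) / 20
Then g(x) = -147/2·L_0(x) - 223/2·L_1(x) - 687/2·L_2(x).
Expanding and collecting terms gives g(x) = -4x² - 2x - 3/2.
Evaluating at x = 10: g(10) = -843/2.

-843/2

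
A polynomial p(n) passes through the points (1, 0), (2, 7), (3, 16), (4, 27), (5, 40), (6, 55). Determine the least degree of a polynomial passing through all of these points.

Forward differences of the values at n = 1, 2, 3, 4, 5, 6:
  p  : 0  7  16  27  40  55
  Δ  : 7  9  11  13  15
  Δ^2: 2  2  2  2
  Δ^3: 0  0  0
  Δ^4: 0  0
  Δ^5: 0
The second differences are constant (2) and nonzero, while all higher differences vanish, so the minimal degree is 2.

2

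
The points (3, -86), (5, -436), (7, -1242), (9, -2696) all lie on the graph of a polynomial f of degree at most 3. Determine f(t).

f(t) = -4t^3 + 3t^2 - 3t + 4

Using the Lagrange interpolation formula with nodes 3, 5, 7, 9:
  L_0(t) = (t - 5)(t - 7)(t - 9) / -48
  L_1(t) = (t - 3)(t - 7)(t - 9) / 16
  L_2(t) = (t - 3)(t - 5)(t - 9) / -16
  L_3(t) = (t - 3)(t - 5)(t - 7) / 48
Then f(t) = -86·L_0(t) - 436·L_1(t) - 1242·L_2(t) - 2696·L_3(t).
Expanding and collecting terms gives f(t) = -4t^3 + 3t^2 - 3t + 4.
Check: f(7) = -1242. ✓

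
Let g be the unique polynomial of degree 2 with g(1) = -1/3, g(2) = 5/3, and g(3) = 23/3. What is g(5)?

95/3

Using the Lagrange interpolation formula with nodes 1, 2, 3:
  L_0(s) = (s - 2)(s - 3) / 2
  L_1(s) = (s - 1)(s - 3) / -1
  L_2(s) = (s - 1)(s - 2) / 2
Then g(s) = -1/3·L_0(s) + 5/3·L_1(s) + 23/3·L_2(s).
Expanding and collecting terms gives g(s) = 2s^2 - 4s + 5/3.
Evaluating at s = 5: g(5) = 95/3.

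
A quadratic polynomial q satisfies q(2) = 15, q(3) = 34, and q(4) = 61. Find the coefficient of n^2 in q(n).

Write q(n) = an^2 + bn + c. Substituting each data point gives a linear system:
  4a + 2b + c = 15
  9a + 3b + c = 34
  16a + 4b + c = 61
Solving the system yields a = 4, b = -1, c = 1.
So q(n) = 4n² - n + 1.
The leading coefficient is 4.

4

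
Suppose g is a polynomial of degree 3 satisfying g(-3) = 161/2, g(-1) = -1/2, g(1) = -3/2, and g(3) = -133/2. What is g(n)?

Write g(n) = an^3 + bn^2 + cn + d. Substituting each data point gives a linear system:
  -27a + 9b - 3c + d = 161/2
  -a + b - c + d = -1/2
  a + b + c + d = -3/2
  27a + 9b + 3c + d = -133/2
Solving the system yields a = -3, b = 1, c = 5/2, d = -2.
So g(n) = -3n³ + n² + (5/2)n - 2.
Check: g(-1) = -1/2. ✓

g(n) = -3n^3 + n^2 + (5/2)n - 2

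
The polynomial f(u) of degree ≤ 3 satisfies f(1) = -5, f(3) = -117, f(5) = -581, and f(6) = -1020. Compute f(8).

-2462

Write f(u) = au^3 + bu^2 + cu + d. Substituting each data point gives a linear system:
  a + b + c + d = -5
  27a + 9b + 3c + d = -117
  125a + 25b + 5c + d = -581
  216a + 36b + 6c + d = -1020
Solving the system yields a = -5, b = 1, c = 5, d = -6.
So f(u) = -5u³ + u² + 5u - 6.
Then f(8) = -2462.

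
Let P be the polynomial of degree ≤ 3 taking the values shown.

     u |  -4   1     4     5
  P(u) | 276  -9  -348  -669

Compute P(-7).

1599

Using the Lagrange interpolation formula with nodes -4, 1, 4, 5:
  L_0(u) = (u - 1)(u - 4)(u - 5) / -360
  L_1(u) = (u + 4)(u - 4)(u - 5) / 60
  L_2(u) = (u + 4)(u - 1)(u - 5) / -24
  L_3(u) = (u + 4)(u - 1)(u - 4) / 36
Then P(u) = 276·L_0(u) - 9·L_1(u) - 348·L_2(u) - 669·L_3(u).
Expanding and collecting terms gives P(u) = -5u^3 - 2u^2 + 2u - 4.
Evaluating at u = -7: P(-7) = 1599.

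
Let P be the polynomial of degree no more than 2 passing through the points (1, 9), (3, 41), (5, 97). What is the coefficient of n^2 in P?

3

Write P(n) = an^2 + bn + c. Substituting each data point gives a linear system:
  a + b + c = 9
  9a + 3b + c = 41
  25a + 5b + c = 97
Solving the system yields a = 3, b = 4, c = 2.
So P(n) = 3n^2 + 4n + 2.
The leading coefficient is 3.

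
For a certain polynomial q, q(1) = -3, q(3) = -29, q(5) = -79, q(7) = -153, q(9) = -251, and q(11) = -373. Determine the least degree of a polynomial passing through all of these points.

2

Forward differences of the values at t = 1, 3, 5, 7, 9, 11:
  q  : -3  -29  -79  -153  -251  -373
  Δ  : -26  -50  -74  -98  -122
  Δ^2: -24  -24  -24  -24
  Δ^3: 0  0  0
  Δ^4: 0  0
  Δ^5: 0
The second differences are constant (-24) and nonzero, while all higher differences vanish, so the minimal degree is 2.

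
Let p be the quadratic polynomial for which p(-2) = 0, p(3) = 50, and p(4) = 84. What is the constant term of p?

Write p(u) = au^2 + bu + c. Substituting each data point gives a linear system:
  4a - 2b + c = 0
  9a + 3b + c = 50
  16a + 4b + c = 84
Solving the system yields a = 4, b = 6, c = -4.
So p(u) = 4u^2 + 6u - 4.
The constant term is -4.

-4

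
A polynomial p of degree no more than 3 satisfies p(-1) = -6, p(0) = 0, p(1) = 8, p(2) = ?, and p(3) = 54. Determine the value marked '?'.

On equispaced nodes a degree-3 polynomial has vanishing fourth forward difference, so
  p(-1) - 4·p(0) + 6·p(1) - 4·p(2) + p(3) = 0.
Substituting the known values and solving for p(2):
  -4·p(2) = -96
  p(2) = 24.

24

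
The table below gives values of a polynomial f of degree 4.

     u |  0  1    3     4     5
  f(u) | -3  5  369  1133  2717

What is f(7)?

Using the Lagrange interpolation formula with nodes 0, 1, 3, 4, 5:
  L_0(u) = (u - 1)(u - 3)(u - 4)(u - 5) / 60
  L_1(u) = u(u - 3)(u - 4)(u - 5) / -24
  L_2(u) = u(u - 1)(u - 4)(u - 5) / 12
  L_3(u) = u(u - 1)(u - 3)(u - 5) / -12
  L_4(u) = u(u - 1)(u - 3)(u - 4) / 40
Then f(u) = -3·L_0(u) + 5·L_1(u) + 369·L_2(u) + 1133·L_3(u) + 2717·L_4(u).
Expanding and collecting terms gives f(u) = 4u^4 + 2u^3 - 2u^2 + 4u - 3.
Evaluating at u = 7: f(7) = 10217.

10217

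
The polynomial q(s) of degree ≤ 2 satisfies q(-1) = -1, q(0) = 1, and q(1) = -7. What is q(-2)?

Forward differences of the values at s = -1, 0, 1:
  q  : -1  1  -7
  Δ  : 2  -8
  Δ^2: -10
The second differences are constant, confirming degree 2.
Interpolating (Newton forward form) and evaluating at s = -2 gives q(-2) = -13.

-13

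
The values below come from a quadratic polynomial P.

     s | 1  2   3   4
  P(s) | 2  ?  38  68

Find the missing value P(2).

The 3 known points determine the degree-2 polynomial uniquely.
Write P(s) = as^2 + bs + c. Substituting each data point gives a linear system:
  a + b + c = 2
  9a + 3b + c = 38
  16a + 4b + c = 68
Solving the system yields a = 4, b = 2, c = -4.
So P(s) = 4s² + 2s - 4.
Then P(2) = 16.

16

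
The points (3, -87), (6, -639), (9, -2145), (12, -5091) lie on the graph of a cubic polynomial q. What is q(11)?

Forward differences of the values at n = 3, 6, 9, 12:
  q  : -87  -639  -2145  -5091
  Δ  : -552  -1506  -2946
  Δ^2: -954  -1440
  Δ^3: -486
The third differences are constant, confirming degree 3.
Interpolating (Newton forward form) and evaluating at n = 11 gives q(11) = -3919.

-3919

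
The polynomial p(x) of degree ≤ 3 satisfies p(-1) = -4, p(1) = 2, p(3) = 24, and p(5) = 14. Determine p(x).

Using the Lagrange interpolation formula with nodes -1, 1, 3, 5:
  L_0(x) = (x - 1)(x - 3)(x - 5) / -48
  L_1(x) = (x + 1)(x - 3)(x - 5) / 16
  L_2(x) = (x + 1)(x - 1)(x - 5) / -16
  L_3(x) = (x + 1)(x - 1)(x - 3) / 48
Then p(x) = -4·L_0(x) + 2·L_1(x) + 24·L_2(x) + 14·L_3(x).
Expanding and collecting terms gives p(x) = -x^3 + 5x^2 + 4x - 6.
Check: p(3) = 24. ✓

p(x) = -x^3 + 5x^2 + 4x - 6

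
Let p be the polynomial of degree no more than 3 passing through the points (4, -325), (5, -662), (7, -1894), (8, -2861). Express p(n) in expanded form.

Using the Lagrange interpolation formula with nodes 4, 5, 7, 8:
  L_0(n) = (n - 5)(n - 7)(n - 8) / -12
  L_1(n) = (n - 4)(n - 7)(n - 8) / 6
  L_2(n) = (n - 4)(n - 5)(n - 8) / -6
  L_3(n) = (n - 4)(n - 5)(n - 7) / 12
Then p(n) = -325·L_0(n) - 662·L_1(n) - 1894·L_2(n) - 2861·L_3(n).
Expanding and collecting terms gives p(n) = -6n^3 + 3n^2 + 2n + 3.
Check: p(7) = -1894. ✓

p(n) = -6n^3 + 3n^2 + 2n + 3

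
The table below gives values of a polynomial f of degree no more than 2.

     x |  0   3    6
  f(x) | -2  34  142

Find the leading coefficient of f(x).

4

Write f(x) = ax^2 + bx + c. Substituting each data point gives a linear system:
  c = -2
  9a + 3b + c = 34
  36a + 6b + c = 142
Solving the system yields a = 4, b = 0, c = -2.
So f(x) = 4x² - 2.
The leading coefficient is 4.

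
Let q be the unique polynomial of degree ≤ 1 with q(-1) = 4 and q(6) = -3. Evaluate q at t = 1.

2

Using the Lagrange interpolation formula with nodes -1, 6:
  L_0(t) = (t - 6) / -7
  L_1(t) = (t + 1) / 7
Then q(t) = 4·L_0(t) - 3·L_1(t).
Expanding and collecting terms gives q(t) = -t + 3.
Evaluating at t = 1: q(1) = 2.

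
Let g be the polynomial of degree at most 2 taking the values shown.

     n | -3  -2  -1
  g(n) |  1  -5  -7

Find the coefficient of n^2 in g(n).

Write g(n) = an^2 + bn + c. Substituting each data point gives a linear system:
  9a - 3b + c = 1
  4a - 2b + c = -5
  a - b + c = -7
Solving the system yields a = 2, b = 4, c = -5.
So g(n) = 2n^2 + 4n - 5.
The leading coefficient is 2.

2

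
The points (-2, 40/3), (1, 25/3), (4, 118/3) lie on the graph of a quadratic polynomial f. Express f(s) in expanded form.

f(s) = 2s^2 + (1/3)s + 6

Write f(s) = as^2 + bs + c. Substituting each data point gives a linear system:
  4a - 2b + c = 40/3
  a + b + c = 25/3
  16a + 4b + c = 118/3
Solving the system yields a = 2, b = 1/3, c = 6.
So f(s) = 2s^2 + (1/3)s + 6.
Check: f(4) = 118/3. ✓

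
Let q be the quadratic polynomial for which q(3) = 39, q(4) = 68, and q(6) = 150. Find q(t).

q(t) = 4t^2 + t

Write q(t) = at^2 + bt + c. Substituting each data point gives a linear system:
  9a + 3b + c = 39
  16a + 4b + c = 68
  36a + 6b + c = 150
Solving the system yields a = 4, b = 1, c = 0.
So q(t) = 4t^2 + t.
Check: q(6) = 150. ✓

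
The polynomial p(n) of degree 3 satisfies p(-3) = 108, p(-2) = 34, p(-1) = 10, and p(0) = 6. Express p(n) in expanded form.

Using the Lagrange interpolation formula with nodes -3, -2, -1, 0:
  L_0(n) = (n + 2)(n + 1)n / -6
  L_1(n) = (n + 3)(n + 1)n / 2
  L_2(n) = (n + 3)(n + 2)n / -2
  L_3(n) = (n + 3)(n + 2)(n + 1) / 6
Then p(n) = 108·L_0(n) + 34·L_1(n) + 10·L_2(n) + 6·L_3(n).
Expanding and collecting terms gives p(n) = -5n^3 - 5n^2 - 4n + 6.
Check: p(-2) = 34. ✓

p(n) = -5n^3 - 5n^2 - 4n + 6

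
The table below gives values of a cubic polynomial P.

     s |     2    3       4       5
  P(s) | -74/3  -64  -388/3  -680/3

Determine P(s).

Write P(s) = as^3 + bs^2 + cs + d. Substituting each data point gives a linear system:
  8a + 4b + 2c + d = -74/3
  27a + 9b + 3c + d = -64
  64a + 16b + 4c + d = -388/3
  125a + 25b + 5c + d = -680/3
Solving the system yields a = -1, b = -4, c = -1/3, d = 0.
So P(s) = -s³ - 4s² - (1/3)s.
Check: P(3) = -64. ✓

P(s) = -s^3 - 4s^2 - (1/3)s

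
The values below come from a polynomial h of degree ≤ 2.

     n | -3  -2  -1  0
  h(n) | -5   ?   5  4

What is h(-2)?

2

The 3 known points determine the degree-2 polynomial uniquely.
Write h(n) = an^2 + bn + c. Substituting each data point gives a linear system:
  9a - 3b + c = -5
  a - b + c = 5
  c = 4
Solving the system yields a = -2, b = -3, c = 4.
So h(n) = -2n^2 - 3n + 4.
Then h(-2) = 2.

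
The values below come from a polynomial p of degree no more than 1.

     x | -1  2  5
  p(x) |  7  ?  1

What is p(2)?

4

The 2 known points determine the degree-1 polynomial uniquely.
Write p(x) = ax + b. Substituting each data point gives a linear system:
  -a + b = 7
  5a + b = 1
Solving the system yields a = -1, b = 6.
So p(x) = -x + 6.
Then p(2) = 4.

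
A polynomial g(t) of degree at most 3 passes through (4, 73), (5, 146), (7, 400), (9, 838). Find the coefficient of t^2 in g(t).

2

Write g(t) = at^3 + bt^2 + ct + d. Substituting each data point gives a linear system:
  64a + 16b + 4c + d = 73
  125a + 25b + 5c + d = 146
  343a + 49b + 7c + d = 400
  729a + 81b + 9c + d = 838
Solving the system yields a = 1, b = 2, c = -6, d = 1.
So g(t) = t^3 + 2t^2 - 6t + 1.
The coefficient of t^2 is 2.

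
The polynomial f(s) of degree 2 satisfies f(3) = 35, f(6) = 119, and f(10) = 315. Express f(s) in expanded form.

f(s) = 3s^2 + s + 5

Write f(s) = as^2 + bs + c. Substituting each data point gives a linear system:
  9a + 3b + c = 35
  36a + 6b + c = 119
  100a + 10b + c = 315
Solving the system yields a = 3, b = 1, c = 5.
So f(s) = 3s^2 + s + 5.
Check: f(3) = 35. ✓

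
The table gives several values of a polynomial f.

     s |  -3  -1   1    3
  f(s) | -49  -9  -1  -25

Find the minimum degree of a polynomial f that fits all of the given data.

2

Divided differences on the nodes -3, -1, 1, 3:
  order 0: -49  -9  -1  -25
  order 1: 20  4  -12
  order 2: -4  -4
  order 3: 0
The order-2 divided differences are all -4 (nonzero) and every higher order vanishes, so the data lies on a polynomial of degree exactly 2.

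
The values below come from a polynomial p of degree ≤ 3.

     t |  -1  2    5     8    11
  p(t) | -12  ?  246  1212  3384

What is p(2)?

On equispaced nodes a degree-3 polynomial has vanishing fourth forward difference, so
  p(-1) - 4·p(2) + 6·p(5) - 4·p(8) + p(11) = 0.
Substituting the known values and solving for p(2):
  -4·p(2) = 0
  p(2) = 0.

0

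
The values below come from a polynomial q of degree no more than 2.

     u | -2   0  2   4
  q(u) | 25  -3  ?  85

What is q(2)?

17

The 3 known points determine the degree-2 polynomial uniquely.
Write q(u) = au^2 + bu + c. Substituting each data point gives a linear system:
  4a - 2b + c = 25
  c = -3
  16a + 4b + c = 85
Solving the system yields a = 6, b = -2, c = -3.
So q(u) = 6u² - 2u - 3.
Then q(2) = 17.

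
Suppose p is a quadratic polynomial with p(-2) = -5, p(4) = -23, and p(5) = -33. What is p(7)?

Write p(n) = an^2 + bn + c. Substituting each data point gives a linear system:
  4a - 2b + c = -5
  16a + 4b + c = -23
  25a + 5b + c = -33
Solving the system yields a = -1, b = -1, c = -3.
So p(n) = -n^2 - n - 3.
Then p(7) = -59.

-59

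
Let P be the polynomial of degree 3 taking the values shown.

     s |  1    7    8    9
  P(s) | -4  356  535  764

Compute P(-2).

Using the Lagrange interpolation formula with nodes 1, 7, 8, 9:
  L_0(s) = (s - 7)(s - 8)(s - 9) / -336
  L_1(s) = (s - 1)(s - 8)(s - 9) / 12
  L_2(s) = (s - 1)(s - 7)(s - 9) / -7
  L_3(s) = (s - 1)(s - 7)(s - 8) / 16
Then P(s) = -4·L_0(s) + 356·L_1(s) + 535·L_2(s) + 764·L_3(s).
Expanding and collecting terms gives P(s) = s³ + s² - 5s - 1.
Evaluating at s = -2: P(-2) = 5.

5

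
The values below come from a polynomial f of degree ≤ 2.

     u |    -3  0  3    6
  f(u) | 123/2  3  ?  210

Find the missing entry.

105/2

The 3 known points determine the degree-2 polynomial uniquely.
Write f(u) = au^2 + bu + c. Substituting each data point gives a linear system:
  9a - 3b + c = 123/2
  c = 3
  36a + 6b + c = 210
Solving the system yields a = 6, b = -3/2, c = 3.
So f(u) = 6u^2 - (3/2)u + 3.
Then f(3) = 105/2.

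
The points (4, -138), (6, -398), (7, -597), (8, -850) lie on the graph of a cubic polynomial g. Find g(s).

g(s) = -s^3 - 6s^2 + 6s - 2

Write g(s) = as^3 + bs^2 + cs + d. Substituting each data point gives a linear system:
  64a + 16b + 4c + d = -138
  216a + 36b + 6c + d = -398
  343a + 49b + 7c + d = -597
  512a + 64b + 8c + d = -850
Solving the system yields a = -1, b = -6, c = 6, d = -2.
So g(s) = -s^3 - 6s^2 + 6s - 2.
Check: g(4) = -138. ✓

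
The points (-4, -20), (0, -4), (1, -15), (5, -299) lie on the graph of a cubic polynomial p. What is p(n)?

p(n) = -n^3 - 6n^2 - 4n - 4

Using the Lagrange interpolation formula with nodes -4, 0, 1, 5:
  L_0(n) = n(n - 1)(n - 5) / -180
  L_1(n) = (n + 4)(n - 1)(n - 5) / 20
  L_2(n) = (n + 4)n(n - 5) / -20
  L_3(n) = (n + 4)n(n - 1) / 180
Then p(n) = -20·L_0(n) - 4·L_1(n) - 15·L_2(n) - 299·L_3(n).
Expanding and collecting terms gives p(n) = -n³ - 6n² - 4n - 4.
Check: p(5) = -299. ✓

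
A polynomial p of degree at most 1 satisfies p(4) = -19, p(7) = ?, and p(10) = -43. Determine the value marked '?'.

-31

The 2 known points determine the degree-1 polynomial uniquely.
Write p(s) = as + b. Substituting each data point gives a linear system:
  4a + b = -19
  10a + b = -43
Solving the system yields a = -4, b = -3.
So p(s) = -4s - 3.
Then p(7) = -31.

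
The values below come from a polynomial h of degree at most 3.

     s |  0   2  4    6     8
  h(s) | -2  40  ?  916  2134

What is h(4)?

282

The 4 known points determine the degree-3 polynomial uniquely.
Write h(s) = as^3 + bs^2 + cs + d. Substituting each data point gives a linear system:
  d = -2
  8a + 4b + 2c + d = 40
  216a + 36b + 6c + d = 916
  512a + 64b + 8c + d = 2134
Solving the system yields a = 4, b = 1, c = 3, d = -2.
So h(s) = 4s^3 + s^2 + 3s - 2.
Then h(4) = 282.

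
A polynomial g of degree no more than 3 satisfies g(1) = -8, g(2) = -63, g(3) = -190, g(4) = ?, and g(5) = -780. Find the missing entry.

On equispaced nodes a degree-3 polynomial has vanishing fourth forward difference, so
  g(1) - 4·g(2) + 6·g(3) - 4·g(4) + g(5) = 0.
Substituting the known values and solving for g(4):
  -4·g(4) = 1676
  g(4) = -419.

-419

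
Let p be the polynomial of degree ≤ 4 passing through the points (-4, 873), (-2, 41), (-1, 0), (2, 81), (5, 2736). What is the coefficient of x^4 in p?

4

Write p(x) = ax^4 + bx^3 + cx^2 + dx + e. Substituting each data point gives a linear system:
  256a - 64b + 16c - 4d + e = 873
  16a - 8b + 4c - 2d + e = 41
  a - b + c - d + e = 0
  16a + 8b + 4c + 2d + e = 81
  625a + 125b + 25c + 5d + e = 2736
Solving the system yields a = 4, b = 2, c = -1, d = 2, e = 1.
So p(x) = 4x⁴ + 2x³ - x² + 2x + 1.
The leading coefficient is 4.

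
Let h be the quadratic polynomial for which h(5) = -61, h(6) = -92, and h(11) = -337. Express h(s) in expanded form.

Using the Lagrange interpolation formula with nodes 5, 6, 11:
  L_0(s) = (s - 6)(s - 11) / 6
  L_1(s) = (s - 5)(s - 11) / -5
  L_2(s) = (s - 5)(s - 6) / 30
Then h(s) = -61·L_0(s) - 92·L_1(s) - 337·L_2(s).
Expanding and collecting terms gives h(s) = -3s^2 + 2s + 4.
Check: h(6) = -92. ✓

h(s) = -3s^2 + 2s + 4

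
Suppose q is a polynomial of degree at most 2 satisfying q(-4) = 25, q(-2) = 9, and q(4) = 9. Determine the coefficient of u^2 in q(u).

Write q(u) = au^2 + bu + c. Substituting each data point gives a linear system:
  16a - 4b + c = 25
  4a - 2b + c = 9
  16a + 4b + c = 9
Solving the system yields a = 1, b = -2, c = 1.
So q(u) = u² - 2u + 1.
The leading coefficient is 1.

1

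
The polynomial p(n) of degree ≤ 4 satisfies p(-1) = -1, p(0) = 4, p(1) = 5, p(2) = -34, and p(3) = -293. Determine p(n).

p(n) = -6n^4 + 6n^3 + 4n^2 - 3n + 4

Write p(n) = an^4 + bn^3 + cn^2 + dn + e. Substituting each data point gives a linear system:
  a - b + c - d + e = -1
  e = 4
  a + b + c + d + e = 5
  16a + 8b + 4c + 2d + e = -34
  81a + 27b + 9c + 3d + e = -293
Solving the system yields a = -6, b = 6, c = 4, d = -3, e = 4.
So p(n) = -6n^4 + 6n^3 + 4n^2 - 3n + 4.
Check: p(2) = -34. ✓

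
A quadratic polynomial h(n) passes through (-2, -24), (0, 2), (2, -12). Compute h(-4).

-90

Write h(n) = an^2 + bn + c. Substituting each data point gives a linear system:
  4a - 2b + c = -24
  c = 2
  4a + 2b + c = -12
Solving the system yields a = -5, b = 3, c = 2.
So h(n) = -5n^2 + 3n + 2.
Then h(-4) = -90.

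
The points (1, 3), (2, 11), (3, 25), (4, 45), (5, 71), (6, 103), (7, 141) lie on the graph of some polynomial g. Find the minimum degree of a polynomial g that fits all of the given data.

Forward differences of the values at t = 1, 2, 3, 4, 5, 6, 7:
  g  : 3  11  25  45  71  103  141
  Δ  : 8  14  20  26  32  38
  Δ^2: 6  6  6  6  6
  Δ^3: 0  0  0  0
  Δ^4: 0  0  0
  Δ^5: 0  0
  Δ^6: 0
The second differences are constant (6) and nonzero, while all higher differences vanish, so the minimal degree is 2.

2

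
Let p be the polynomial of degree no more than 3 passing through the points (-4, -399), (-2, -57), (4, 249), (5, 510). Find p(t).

p(t) = 5t^3 - 5t^2 + t + 5

Using the Lagrange interpolation formula with nodes -4, -2, 4, 5:
  L_0(t) = (t + 2)(t - 4)(t - 5) / -144
  L_1(t) = (t + 4)(t - 4)(t - 5) / 84
  L_2(t) = (t + 4)(t + 2)(t - 5) / -48
  L_3(t) = (t + 4)(t + 2)(t - 4) / 63
Then p(t) = -399·L_0(t) - 57·L_1(t) + 249·L_2(t) + 510·L_3(t).
Expanding and collecting terms gives p(t) = 5t^3 - 5t^2 + t + 5.
Check: p(-2) = -57. ✓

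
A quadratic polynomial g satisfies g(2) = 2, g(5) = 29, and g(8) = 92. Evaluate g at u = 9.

121

Forward differences of the values at u = 2, 5, 8:
  g  : 2  29  92
  Δ  : 27  63
  Δ^2: 36
The second differences are constant, confirming degree 2.
Interpolating (Newton forward form) and evaluating at u = 9 gives g(9) = 121.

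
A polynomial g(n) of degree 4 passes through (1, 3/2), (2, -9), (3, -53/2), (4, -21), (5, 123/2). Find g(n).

Write g(n) = an^4 + bn^3 + cn^2 + dn + e. Substituting each data point gives a linear system:
  a + b + c + d + e = 3/2
  16a + 8b + 4c + 2d + e = -9
  81a + 27b + 9c + 3d + e = -53/2
  256a + 64b + 16c + 4d + e = -21
  625a + 125b + 25c + 5d + e = 123/2
Solving the system yields a = 1, b = -5, c = 3/2, d = 5, e = -1.
So g(n) = n^4 - 5n^3 + (3/2)n^2 + 5n - 1.
Check: g(5) = 123/2. ✓

g(n) = n^4 - 5n^3 + (3/2)n^2 + 5n - 1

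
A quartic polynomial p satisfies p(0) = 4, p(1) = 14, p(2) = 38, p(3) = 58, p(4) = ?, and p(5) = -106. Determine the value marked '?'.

On equispaced nodes a degree-4 polynomial has vanishing fifth forward difference, so
  - p(0) + 5·p(1) - 10·p(2) + 10·p(3) - 5·p(4) + p(5) = 0.
Substituting the known values and solving for p(4):
  -5·p(4) = -160
  p(4) = 32.

32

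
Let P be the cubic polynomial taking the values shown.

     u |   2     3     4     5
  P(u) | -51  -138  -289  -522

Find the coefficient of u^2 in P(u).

-5

Write P(u) = au^3 + bu^2 + cu + d. Substituting each data point gives a linear system:
  8a + 4b + 2c + d = -51
  27a + 9b + 3c + d = -138
  64a + 16b + 4c + d = -289
  125a + 25b + 5c + d = -522
Solving the system yields a = -3, b = -5, c = -5, d = 3.
So P(u) = -3u³ - 5u² - 5u + 3.
The coefficient of u^2 is -5.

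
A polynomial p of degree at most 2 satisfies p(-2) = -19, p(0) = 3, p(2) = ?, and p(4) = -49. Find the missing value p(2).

-7

On equispaced nodes a degree-2 polynomial has vanishing third forward difference, so
  - p(-2) + 3·p(0) - 3·p(2) + p(4) = 0.
Substituting the known values and solving for p(2):
  -3·p(2) = 21
  p(2) = -7.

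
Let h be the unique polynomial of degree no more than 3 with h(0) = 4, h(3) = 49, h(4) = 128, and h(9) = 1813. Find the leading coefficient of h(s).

Write h(s) = as^3 + bs^2 + cs + d. Substituting each data point gives a linear system:
  d = 4
  27a + 9b + 3c + d = 49
  64a + 16b + 4c + d = 128
  729a + 81b + 9c + d = 1813
Solving the system yields a = 3, b = -5, c = 3, d = 4.
So h(s) = 3s^3 - 5s^2 + 3s + 4.
The leading coefficient is 3.

3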